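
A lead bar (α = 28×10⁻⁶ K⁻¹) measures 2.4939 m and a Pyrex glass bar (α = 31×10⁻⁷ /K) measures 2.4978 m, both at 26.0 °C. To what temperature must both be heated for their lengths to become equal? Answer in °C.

T = 88.82 °C

L₁(1 + α₁ΔT) = L₂(1 + α₂ΔT) ⇒ ΔT = (L₂ − L₁)/(α₁L₁ − α₂L₂)
L₂ − L₁ = 2.4978 − 2.4939 = 3.90×10⁻³ m
α₁L₁ − α₂L₂ = 28×10⁻⁶×2.4939 − 31×10⁻⁷×2.4978 = 6.208602×10⁻⁵ m/K
ΔT = 3.90×10⁻³ / 6.208602×10⁻⁵ = 62.8161 K
T = 26.0 + 62.8161 = 88.8161 °C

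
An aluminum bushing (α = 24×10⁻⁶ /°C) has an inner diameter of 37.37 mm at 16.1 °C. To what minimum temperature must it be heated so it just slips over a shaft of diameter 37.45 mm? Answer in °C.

Required Δd = 37.45 − 37.37 = 0.08 mm
Δd = αd₀ΔT ⇒ ΔT = Δd/(αd₀) = 0.08 / (24×10⁻⁶ × 37.37) = 89.20 K
T_min = 16.1 + 89.20 = 105.30 °C

T = 105 °C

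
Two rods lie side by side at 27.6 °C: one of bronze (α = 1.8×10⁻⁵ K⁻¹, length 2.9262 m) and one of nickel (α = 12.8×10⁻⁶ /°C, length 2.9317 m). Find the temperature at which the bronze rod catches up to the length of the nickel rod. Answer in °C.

L₁(1 + α₁ΔT) = L₂(1 + α₂ΔT) ⇒ ΔT = (L₂ − L₁)/(α₁L₁ − α₂L₂)
L₂ − L₁ = 2.9317 − 2.9262 = 5.50×10⁻³ m
α₁L₁ − α₂L₂ = 1.8×10⁻⁵×2.9262 − 12.8×10⁻⁶×2.9317 = 1.514584×10⁻⁵ m/K
ΔT = 5.50×10⁻³ / 1.514584×10⁻⁵ = 363.136 K
T = 27.6 + 363.136 = 390.736 °C

T = 390.7 °C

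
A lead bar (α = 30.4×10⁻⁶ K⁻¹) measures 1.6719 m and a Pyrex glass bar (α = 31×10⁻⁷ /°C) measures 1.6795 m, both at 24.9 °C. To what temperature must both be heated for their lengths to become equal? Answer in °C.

L₁(1 + α₁ΔT) = L₂(1 + α₂ΔT) ⇒ ΔT = (L₂ − L₁)/(α₁L₁ − α₂L₂)
L₂ − L₁ = 1.6795 − 1.6719 = 7.60×10⁻³ m
α₁L₁ − α₂L₂ = 30.4×10⁻⁶×1.6719 − 31×10⁻⁷×1.6795 = 4.561931×10⁻⁵ m/K
ΔT = 7.60×10⁻³ / 4.561931×10⁻⁵ = 166.596 K
T = 24.9 + 166.596 = 191.496 °C

T = 191.5 °C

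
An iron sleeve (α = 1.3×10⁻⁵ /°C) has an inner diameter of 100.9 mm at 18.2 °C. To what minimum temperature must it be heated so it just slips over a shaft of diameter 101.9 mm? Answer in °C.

Required Δd = 101.9 − 100.9 = 1.0 mm
Δd = αd₀ΔT ⇒ ΔT = Δd/(αd₀) = 1.0 / (1.3×10⁻⁵ × 100.9) = 762.37 K
T_min = 18.2 + 762.37 = 780.57 °C

T = 781 °C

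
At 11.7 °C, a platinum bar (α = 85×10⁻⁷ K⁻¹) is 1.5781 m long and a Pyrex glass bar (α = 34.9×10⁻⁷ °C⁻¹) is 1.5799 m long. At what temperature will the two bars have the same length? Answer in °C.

L₁(1 + α₁ΔT) = L₂(1 + α₂ΔT) ⇒ ΔT = (L₂ − L₁)/(α₁L₁ − α₂L₂)
L₂ − L₁ = 1.5799 − 1.5781 = 1.80×10⁻³ m
α₁L₁ − α₂L₂ = 85×10⁻⁷×1.5781 − 34.9×10⁻⁷×1.5799 = 7.899999×10⁻⁶ m/K
ΔT = 1.80×10⁻³ / 7.899999×10⁻⁶ = 227.848 K
T = 11.7 + 227.848 = 239.548 °C

T = 239.5 °C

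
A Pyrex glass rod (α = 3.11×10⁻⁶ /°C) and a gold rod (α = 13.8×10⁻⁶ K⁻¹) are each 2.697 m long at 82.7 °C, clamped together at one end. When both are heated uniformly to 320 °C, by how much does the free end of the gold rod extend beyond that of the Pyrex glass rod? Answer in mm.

ΔT = 237.3 K
Pyrex glass: ΔL = 3.11×10⁻⁶ × 2.697 m × 237.3 = 1.9904×10⁻³ m = 1.9904 mm
gold: ΔL = 13.8×10⁻⁶ × 2.697 m × 237.3 = 8.8320×10⁻³ m = 8.8320 mm
difference = 8.8320 − 1.9904 = 6.8416 mm

6.84 mm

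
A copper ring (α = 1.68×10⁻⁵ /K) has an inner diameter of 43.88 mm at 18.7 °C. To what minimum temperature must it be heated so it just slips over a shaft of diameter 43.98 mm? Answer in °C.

Required Δd = 43.98 − 43.88 = 0.10 mm
Δd = αd₀ΔT ⇒ ΔT = Δd/(αd₀) = 0.10 / (1.68×10⁻⁵ × 43.88) = 135.65 K
T_min = 18.7 + 135.65 = 154.35 °C

T = 154 °C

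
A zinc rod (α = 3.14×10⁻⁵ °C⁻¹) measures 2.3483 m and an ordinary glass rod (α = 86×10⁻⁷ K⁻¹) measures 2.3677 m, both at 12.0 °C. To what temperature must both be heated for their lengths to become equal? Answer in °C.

T = 375.5 °C

Equal length when α₁L₁ΔT − α₂L₂ΔT = L₂ − L₁ = 1.94×10⁻² m
α₁L₁ = 7.373662×10⁻⁵, α₂L₂ = 2.036222×10⁻⁵ → Δ(αL) = 5.33744×10⁻⁵ m/K
ΔT = 1.94×10⁻² / 5.33744×10⁻⁵ = 363.470 K, so T = 12.0 + 363.470 = 375.470 °C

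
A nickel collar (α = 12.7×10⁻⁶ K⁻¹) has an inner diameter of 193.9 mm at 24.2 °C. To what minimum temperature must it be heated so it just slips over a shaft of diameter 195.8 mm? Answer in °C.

T = 796 °C

Required Δd = 195.8 − 193.9 = 1.9 mm
Δd = αd₀ΔT ⇒ ΔT = Δd/(αd₀) = 1.9 / (12.7×10⁻⁶ × 193.9) = 771.56 K
T_min = 24.2 + 771.56 = 795.76 °C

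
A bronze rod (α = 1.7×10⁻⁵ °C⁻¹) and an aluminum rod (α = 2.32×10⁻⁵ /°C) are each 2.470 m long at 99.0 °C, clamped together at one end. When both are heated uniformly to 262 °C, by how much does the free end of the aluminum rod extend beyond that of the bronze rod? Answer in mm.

ΔT = 163.0 K
bronze: ΔL = 1.7×10⁻⁵ × 2.470 m × 163.0 = 6.8444×10⁻³ m = 6.8444 mm
aluminum: ΔL = 2.32×10⁻⁵ × 2.470 m × 163.0 = 9.3406×10⁻³ m = 9.3406 mm
difference = 9.3406 − 6.8444 = 2.4962 mm

2.50 mm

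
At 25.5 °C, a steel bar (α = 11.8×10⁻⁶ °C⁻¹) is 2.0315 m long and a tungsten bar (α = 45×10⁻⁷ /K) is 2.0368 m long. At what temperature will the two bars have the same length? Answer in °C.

L₁(1 + α₁ΔT) = L₂(1 + α₂ΔT) ⇒ ΔT = (L₂ − L₁)/(α₁L₁ − α₂L₂)
L₂ − L₁ = 2.0368 − 2.0315 = 5.30×10⁻³ m
α₁L₁ − α₂L₂ = 11.8×10⁻⁶×2.0315 − 45×10⁻⁷×2.0368 = 1.48061×10⁻⁵ m/K
ΔT = 5.30×10⁻³ / 1.48061×10⁻⁵ = 357.961 K
T = 25.5 + 357.961 = 383.461 °C

T = 383.5 °C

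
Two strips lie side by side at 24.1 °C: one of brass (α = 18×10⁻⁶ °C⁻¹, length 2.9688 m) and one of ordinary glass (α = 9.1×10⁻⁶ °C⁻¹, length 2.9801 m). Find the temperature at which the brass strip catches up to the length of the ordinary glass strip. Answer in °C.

T = 453.4 °C

Equal length when α₁L₁ΔT − α₂L₂ΔT = L₂ − L₁ = 1.13×10⁻² m
α₁L₁ = 5.34384×10⁻⁵, α₂L₂ = 2.711891×10⁻⁵ → Δ(αL) = 2.631949×10⁻⁵ m/K
ΔT = 1.13×10⁻² / 2.631949×10⁻⁵ = 429.340 K, so T = 24.1 + 429.340 = 453.440 °C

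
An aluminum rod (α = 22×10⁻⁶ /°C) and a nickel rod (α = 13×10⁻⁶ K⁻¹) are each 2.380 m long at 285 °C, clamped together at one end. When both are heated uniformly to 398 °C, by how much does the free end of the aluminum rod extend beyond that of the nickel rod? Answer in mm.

2.42 mm

ΔT = 113 K
aluminum: ΔL = 22×10⁻⁶ × 2.380 m × 113 = 5.9167×10⁻³ m = 5.9167 mm
nickel: ΔL = 13×10⁻⁶ × 2.380 m × 113 = 3.4962×10⁻³ m = 3.4962 mm
difference = 5.9167 − 3.4962 = 2.4205 mm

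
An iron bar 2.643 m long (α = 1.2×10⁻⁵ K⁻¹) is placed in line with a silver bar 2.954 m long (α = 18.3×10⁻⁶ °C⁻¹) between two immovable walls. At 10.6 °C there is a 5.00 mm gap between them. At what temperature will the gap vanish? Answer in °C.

T = 68.9 °C

α₁L₁ = 3.1716×10⁻⁵ m/K, α₂L₂ = 5.40582×10⁻⁵ m/K → total 8.57742×10⁻⁵ m/K
ΔT = g/(α₁L₁+α₂L₂) = 5.00×10⁻³ / 8.57742×10⁻⁵ = 58.293 K
T = 10.6 + 58.293 = 68.893 °C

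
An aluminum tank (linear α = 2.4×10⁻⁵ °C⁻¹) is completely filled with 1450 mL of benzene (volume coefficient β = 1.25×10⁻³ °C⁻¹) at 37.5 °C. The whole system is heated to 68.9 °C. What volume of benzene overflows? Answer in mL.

53.6 mL

The tank also expands: β_container ≈ 3α = 7.2×10⁻⁵ /K
Net overflow = V₀(β_liq − 3α_cont)ΔT
β − 3α = 1.25×10⁻³ − 7.2×10⁻⁵ = 1.178×10⁻³ /K; ΔT = 31.4 K
ΔV = 1450 × 1.178×10⁻³ × 31.4 = 53.6 mL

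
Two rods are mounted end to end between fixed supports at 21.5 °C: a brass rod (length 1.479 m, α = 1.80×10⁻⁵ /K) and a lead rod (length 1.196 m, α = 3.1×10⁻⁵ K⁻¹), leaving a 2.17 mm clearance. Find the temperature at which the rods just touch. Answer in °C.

α₁L₁ = 2.6622×10⁻⁵ m/K, α₂L₂ = 3.7076×10⁻⁵ m/K → total 6.3698×10⁻⁵ m/K
ΔT = g/(α₁L₁+α₂L₂) = 2.17×10⁻³ / 6.3698×10⁻⁵ = 34.067 K
T = 21.5 + 34.067 = 55.567 °C

T = 55.6 °C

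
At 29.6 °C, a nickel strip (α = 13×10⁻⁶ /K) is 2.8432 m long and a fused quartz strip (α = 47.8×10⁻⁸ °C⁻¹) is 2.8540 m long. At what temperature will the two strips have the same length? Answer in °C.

T = 333.0 °C

Equal length when α₁L₁ΔT − α₂L₂ΔT = L₂ − L₁ = 1.08×10⁻² m
α₁L₁ = 3.69616×10⁻⁵, α₂L₂ = 1.364212×10⁻⁶ → Δ(αL) = 3.5597388×10⁻⁵ m/K
ΔT = 1.08×10⁻² / 3.5597388×10⁻⁵ = 303.393 K, so T = 29.6 + 303.393 = 332.993 °C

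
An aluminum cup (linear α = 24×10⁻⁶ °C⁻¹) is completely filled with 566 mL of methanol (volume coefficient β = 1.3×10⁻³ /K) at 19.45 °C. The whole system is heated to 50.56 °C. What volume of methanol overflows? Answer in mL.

21.6 mL

The cup also expands: β_container ≈ 3α = 7.2×10⁻⁵ /K
Net overflow = V₀(β_liq − 3α_cont)ΔT
β − 3α = 1.30×10⁻³ − 7.2×10⁻⁵ = 1.228×10⁻³ /K; ΔT = 31.11 K
ΔV = 566 × 1.228×10⁻³ × 31.11 = 21.6 mL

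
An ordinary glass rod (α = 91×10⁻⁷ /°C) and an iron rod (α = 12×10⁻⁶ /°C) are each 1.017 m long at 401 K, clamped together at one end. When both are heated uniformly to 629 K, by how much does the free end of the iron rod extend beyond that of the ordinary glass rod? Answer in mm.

ΔT = 228 K
ordinary glass: ΔL = 91×10⁻⁷ × 1.017 m × 228 = 2.1101×10⁻³ m = 2.1101 mm
iron: ΔL = 12×10⁻⁶ × 1.017 m × 228 = 2.7825×10⁻³ m = 2.7825 mm
difference = 2.7825 − 2.1101 = 0.6724 mm

0.672 mm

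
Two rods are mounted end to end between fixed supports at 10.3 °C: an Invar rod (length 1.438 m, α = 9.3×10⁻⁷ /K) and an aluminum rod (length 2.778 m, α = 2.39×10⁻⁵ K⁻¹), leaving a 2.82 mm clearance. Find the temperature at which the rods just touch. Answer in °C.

T = 51.9 °C

Gap closes when ΔL₁ + ΔL₂ = 2.82 mm = 2.82×10⁻³ m
(α₁L₁ + α₂L₂)ΔT = g
α₁L₁ + α₂L₂ = 9.3×10⁻⁷×1.438 + 2.39×10⁻⁵×2.778 = 6.773154×10⁻⁵ m/K
ΔT = 2.82×10⁻³ / 6.773154×10⁻⁵ = 41.635 K
T = 10.3 + 41.635 = 51.935 °C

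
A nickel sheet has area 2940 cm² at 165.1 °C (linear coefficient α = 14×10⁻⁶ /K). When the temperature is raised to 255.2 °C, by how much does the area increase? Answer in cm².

Area coefficient ≈ 2α; |ΔT| = 90.1 K
ΔA = 2αA₀ΔT = 2(14×10⁻⁶)(2940)(90.1) = 7.42 cm²

ΔA = 7.42 cm²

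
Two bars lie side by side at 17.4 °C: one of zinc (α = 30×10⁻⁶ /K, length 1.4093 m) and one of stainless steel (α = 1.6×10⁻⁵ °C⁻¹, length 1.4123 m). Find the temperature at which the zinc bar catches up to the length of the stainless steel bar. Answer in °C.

T = 169.8 °C

Equal length when α₁L₁ΔT − α₂L₂ΔT = L₂ − L₁ = 3.00×10⁻³ m
α₁L₁ = 4.2279×10⁻⁵, α₂L₂ = 2.25968×10⁻⁵ → Δ(αL) = 1.96822×10⁻⁵ m/K
ΔT = 3.00×10⁻³ / 1.96822×10⁻⁵ = 152.422 K, so T = 17.4 + 152.422 = 169.822 °C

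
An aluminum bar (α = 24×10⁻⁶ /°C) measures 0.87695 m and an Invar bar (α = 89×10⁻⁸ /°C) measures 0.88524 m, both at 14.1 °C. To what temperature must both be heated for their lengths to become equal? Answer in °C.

L₁(1 + α₁ΔT) = L₂(1 + α₂ΔT) ⇒ ΔT = (L₂ − L₁)/(α₁L₁ − α₂L₂)
L₂ − L₁ = 0.88524 − 0.87695 = 8.29×10⁻³ m
α₁L₁ − α₂L₂ = 24×10⁻⁶×0.87695 − 89×10⁻⁸×0.88524 = 2.02589364×10⁻⁵ m/K
ΔT = 8.29×10⁻³ / 2.02589364×10⁻⁵ = 409.202 K
T = 14.1 + 409.202 = 423.302 °C

T = 423.3 °C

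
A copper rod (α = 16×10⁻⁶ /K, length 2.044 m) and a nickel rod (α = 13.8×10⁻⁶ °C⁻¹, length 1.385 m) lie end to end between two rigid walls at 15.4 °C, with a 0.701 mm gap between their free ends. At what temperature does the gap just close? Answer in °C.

T = 28.9 °C

Gap closes when ΔL₁ + ΔL₂ = 0.701 mm = 7.01×10⁻⁴ m
(α₁L₁ + α₂L₂)ΔT = g
α₁L₁ + α₂L₂ = 16×10⁻⁶×2.044 + 13.8×10⁻⁶×1.385 = 5.1817×10⁻⁵ m/K
ΔT = 7.01×10⁻⁴ / 5.1817×10⁻⁵ = 13.528 K
T = 15.4 + 13.528 = 28.928 °C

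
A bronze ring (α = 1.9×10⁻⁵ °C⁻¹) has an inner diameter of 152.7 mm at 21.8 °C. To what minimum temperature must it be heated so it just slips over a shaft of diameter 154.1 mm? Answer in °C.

T = 504 °C

Required Δd = 154.1 − 152.7 = 1.4 mm
Δd = αd₀ΔT ⇒ ΔT = Δd/(αd₀) = 1.4 / (1.9×10⁻⁵ × 152.7) = 482.54 K
T_min = 21.8 + 482.54 = 504.34 °C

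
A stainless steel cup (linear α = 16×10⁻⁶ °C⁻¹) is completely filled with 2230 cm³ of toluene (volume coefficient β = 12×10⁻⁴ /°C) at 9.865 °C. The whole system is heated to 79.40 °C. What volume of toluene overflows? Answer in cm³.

The cup also expands: β_container ≈ 3α = 4.8×10⁻⁵ /K
Net overflow = V₀(β_liq − 3α_cont)ΔT
β − 3α = 1.20×10⁻³ − 4.8×10⁻⁵ = 1.152×10⁻³ /K; ΔT = 69.535 K
ΔV = 2230 × 1.152×10⁻³ × 69.535 = 179 cm³

179 cm³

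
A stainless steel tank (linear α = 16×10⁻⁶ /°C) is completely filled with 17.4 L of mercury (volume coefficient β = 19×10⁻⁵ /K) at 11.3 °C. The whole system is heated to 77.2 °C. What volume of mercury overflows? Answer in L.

0.163 L

The tank also expands: β_container ≈ 3α = 4.8×10⁻⁵ /K
Net overflow = V₀(β_liq − 3α_cont)ΔT
β − 3α = 1.90×10⁻⁴ − 4.8×10⁻⁵ = 1.42×10⁻⁴ /K; ΔT = 65.9 K
ΔV = 17.4 × 1.42×10⁻⁴ × 65.9 = 0.163 L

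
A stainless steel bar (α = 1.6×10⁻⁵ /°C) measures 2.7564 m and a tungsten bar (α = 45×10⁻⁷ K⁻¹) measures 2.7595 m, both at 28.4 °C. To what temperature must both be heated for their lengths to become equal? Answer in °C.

L₁(1 + α₁ΔT) = L₂(1 + α₂ΔT) ⇒ ΔT = (L₂ − L₁)/(α₁L₁ − α₂L₂)
L₂ − L₁ = 2.7595 − 2.7564 = 3.10×10⁻³ m
α₁L₁ − α₂L₂ = 1.6×10⁻⁵×2.7564 − 45×10⁻⁷×2.7595 = 3.168465×10⁻⁵ m/K
ΔT = 3.10×10⁻³ / 3.168465×10⁻⁵ = 97.839 K
T = 28.4 + 97.839 = 126.239 °C

T = 126.2 °C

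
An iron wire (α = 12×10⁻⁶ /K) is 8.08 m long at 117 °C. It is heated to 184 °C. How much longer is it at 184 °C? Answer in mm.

ΔL = 6.50 mm

|ΔT| = |184 − 117| = 67 K
ΔL = αL₀ΔT = (12×10⁻⁶)(8.08)(67) = 6.50×10⁻³ m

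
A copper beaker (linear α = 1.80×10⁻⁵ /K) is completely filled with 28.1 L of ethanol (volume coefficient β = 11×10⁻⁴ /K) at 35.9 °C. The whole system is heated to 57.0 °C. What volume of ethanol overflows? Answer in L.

The beaker also expands: β_container ≈ 3α = 5.4×10⁻⁵ /K
Net overflow = V₀(β_liq − 3α_cont)ΔT
β − 3α = 1.10×10⁻³ − 5.4×10⁻⁵ = 1.046×10⁻³ /K; ΔT = 21.1 K
ΔV = 28.1 × 1.046×10⁻³ × 21.1 = 0.620 L

0.620 L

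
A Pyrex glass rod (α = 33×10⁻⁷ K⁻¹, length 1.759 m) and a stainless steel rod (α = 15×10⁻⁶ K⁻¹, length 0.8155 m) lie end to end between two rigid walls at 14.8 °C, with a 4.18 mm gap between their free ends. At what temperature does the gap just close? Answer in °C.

T = 247 °C

α₁L₁ = 5.8047×10⁻⁶ m/K, α₂L₂ = 1.22325×10⁻⁵ m/K → total 1.80372×10⁻⁵ m/K
ΔT = g/(α₁L₁+α₂L₂) = 4.18×10⁻³ / 1.80372×10⁻⁵ = 231.74 K
T = 14.8 + 231.74 = 246.54 °C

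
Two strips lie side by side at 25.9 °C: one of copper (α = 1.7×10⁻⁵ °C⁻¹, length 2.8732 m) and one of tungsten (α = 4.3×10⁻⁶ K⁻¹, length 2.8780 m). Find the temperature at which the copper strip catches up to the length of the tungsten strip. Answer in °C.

L₁(1 + α₁ΔT) = L₂(1 + α₂ΔT) ⇒ ΔT = (L₂ − L₁)/(α₁L₁ − α₂L₂)
L₂ − L₁ = 2.8780 − 2.8732 = 4.80×10⁻³ m
α₁L₁ − α₂L₂ = 1.7×10⁻⁵×2.8732 − 4.3×10⁻⁶×2.8780 = 3.6469×10⁻⁵ m/K
ΔT = 4.80×10⁻³ / 3.6469×10⁻⁵ = 131.619 K
T = 25.9 + 131.619 = 157.519 °C

T = 157.5 °C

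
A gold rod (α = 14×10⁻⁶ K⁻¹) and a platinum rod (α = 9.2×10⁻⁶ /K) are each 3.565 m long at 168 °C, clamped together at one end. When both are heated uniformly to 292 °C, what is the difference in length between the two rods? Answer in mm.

ΔT = 124 K
gold: ΔL = 14×10⁻⁶ × 3.565 m × 124 = 6.1888×10⁻³ m = 6.1888 mm
platinum: ΔL = 9.2×10⁻⁶ × 3.565 m × 124 = 4.0670×10⁻³ m = 4.0670 mm
difference = 6.1888 − 4.0670 = 2.1218 mm

2.12 mm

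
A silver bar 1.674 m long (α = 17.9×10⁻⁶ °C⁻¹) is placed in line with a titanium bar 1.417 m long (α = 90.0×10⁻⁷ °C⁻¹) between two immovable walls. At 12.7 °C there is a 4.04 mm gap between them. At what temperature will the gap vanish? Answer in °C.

T = 107 °C

Gap closes when ΔL₁ + ΔL₂ = 4.04 mm = 4.04×10⁻³ m
(α₁L₁ + α₂L₂)ΔT = g
α₁L₁ + α₂L₂ = 17.9×10⁻⁶×1.674 + 90.0×10⁻⁷×1.417 = 4.27176×10⁻⁵ m/K
ΔT = 4.04×10⁻³ / 4.27176×10⁻⁵ = 94.57 K
T = 12.7 + 94.57 = 107.27 °C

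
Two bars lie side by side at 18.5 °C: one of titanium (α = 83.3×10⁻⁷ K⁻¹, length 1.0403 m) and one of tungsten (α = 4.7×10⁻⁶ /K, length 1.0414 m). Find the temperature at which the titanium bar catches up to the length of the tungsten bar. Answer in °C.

T = 310.2 °C

Equal length when α₁L₁ΔT − α₂L₂ΔT = L₂ − L₁ = 1.10×10⁻³ m
α₁L₁ = 8.665699×10⁻⁶, α₂L₂ = 4.89458×10⁻⁶ → Δ(αL) = 3.771119×10⁻⁶ m/K
ΔT = 1.10×10⁻³ / 3.771119×10⁻⁶ = 291.691 K, so T = 18.5 + 291.691 = 310.191 °C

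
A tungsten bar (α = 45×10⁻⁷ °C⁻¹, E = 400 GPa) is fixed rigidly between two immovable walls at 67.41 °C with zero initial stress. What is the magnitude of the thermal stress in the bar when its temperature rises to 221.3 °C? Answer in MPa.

σ = 277 MPa

Fully constrained: the free strain ε = αΔT is blocked, so σ = Eε = EαΔT.
|ΔT| = 153.89 K
σ = 400×10⁹ × 45×10⁻⁷ × 153.89 = 2.77×10⁸ Pa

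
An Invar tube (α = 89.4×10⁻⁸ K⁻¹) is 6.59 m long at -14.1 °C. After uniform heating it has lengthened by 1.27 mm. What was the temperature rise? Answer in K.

ΔT = 216 K

ΔL = αL₀ΔT ⇒ ΔT = ΔL / (αL₀)
ΔT = 1.27×10⁻³ m / (89.4×10⁻⁸ × 6.59 m) = 215.57 K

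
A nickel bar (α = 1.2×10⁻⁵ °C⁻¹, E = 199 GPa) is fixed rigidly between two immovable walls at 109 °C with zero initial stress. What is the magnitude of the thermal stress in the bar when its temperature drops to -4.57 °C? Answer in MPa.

Fully constrained: the free strain ε = αΔT is blocked, so σ = Eε = EαΔT.
|ΔT| = 113.57 K
σ = 199×10⁹ × 1.2×10⁻⁵ × 113.57 = 2.71×10⁸ Pa

σ = 271 MPa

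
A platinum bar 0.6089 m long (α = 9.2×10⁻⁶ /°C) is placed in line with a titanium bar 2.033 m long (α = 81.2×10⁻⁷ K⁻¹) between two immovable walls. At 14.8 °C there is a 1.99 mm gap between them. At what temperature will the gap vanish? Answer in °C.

T = 105 °C

α₁L₁ = 5.60188×10⁻⁶ m/K, α₂L₂ = 1.650796×10⁻⁵ m/K → total 2.210984×10⁻⁵ m/K
ΔT = g/(α₁L₁+α₂L₂) = 1.99×10⁻³ / 2.210984×10⁻⁵ = 90.01 K
T = 14.8 + 90.01 = 104.81 °C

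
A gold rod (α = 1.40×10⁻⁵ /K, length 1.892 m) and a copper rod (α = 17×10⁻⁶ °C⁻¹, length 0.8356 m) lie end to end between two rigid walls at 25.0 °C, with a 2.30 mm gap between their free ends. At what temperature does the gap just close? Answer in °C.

T = 81.5 °C

Gap closes when ΔL₁ + ΔL₂ = 2.30 mm = 2.30×10⁻³ m
(α₁L₁ + α₂L₂)ΔT = g
α₁L₁ + α₂L₂ = 1.40×10⁻⁵×1.892 + 17×10⁻⁶×0.8356 = 4.06932×10⁻⁵ m/K
ΔT = 2.30×10⁻³ / 4.06932×10⁻⁵ = 56.520 K
T = 25.0 + 56.520 = 81.520 °C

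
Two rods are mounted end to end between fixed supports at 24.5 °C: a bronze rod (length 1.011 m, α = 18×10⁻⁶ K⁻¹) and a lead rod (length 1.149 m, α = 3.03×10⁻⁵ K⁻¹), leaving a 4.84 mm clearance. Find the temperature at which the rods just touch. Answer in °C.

α₁L₁ = 1.8198×10⁻⁵ m/K, α₂L₂ = 3.48147×10⁻⁵ m/K → total 5.30127×10⁻⁵ m/K
ΔT = g/(α₁L₁+α₂L₂) = 4.84×10⁻³ / 5.30127×10⁻⁵ = 91.30 K
T = 24.5 + 91.30 = 115.80 °C

T = 116 °C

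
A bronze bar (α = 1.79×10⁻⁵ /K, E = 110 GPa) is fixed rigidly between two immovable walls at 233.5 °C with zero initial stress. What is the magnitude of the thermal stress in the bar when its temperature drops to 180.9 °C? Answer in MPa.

Fully constrained: the free strain ε = αΔT is blocked, so σ = Eε = EαΔT.
|ΔT| = 52.6 K
σ = 110×10⁹ × 1.79×10⁻⁵ × 52.6 = 1.04×10⁸ Pa

σ = 104 MPa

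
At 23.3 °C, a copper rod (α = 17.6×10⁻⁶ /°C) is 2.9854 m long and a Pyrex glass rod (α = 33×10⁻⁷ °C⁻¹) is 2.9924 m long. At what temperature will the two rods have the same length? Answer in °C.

Equal length when α₁L₁ΔT − α₂L₂ΔT = L₂ − L₁ = 7.00×10⁻³ m
α₁L₁ = 5.254304×10⁻⁵, α₂L₂ = 9.87492×10⁻⁶ → Δ(αL) = 4.266812×10⁻⁵ m/K
ΔT = 7.00×10⁻³ / 4.266812×10⁻⁵ = 164.057 K, so T = 23.3 + 164.057 = 187.357 °C

T = 187.4 °C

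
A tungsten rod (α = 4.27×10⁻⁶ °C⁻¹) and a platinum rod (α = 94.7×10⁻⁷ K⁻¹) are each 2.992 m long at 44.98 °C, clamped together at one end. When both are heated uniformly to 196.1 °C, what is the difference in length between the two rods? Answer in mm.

ΔT = 151.12 K
tungsten: ΔL = 4.27×10⁻⁶ × 2.992 m × 151.12 = 1.9307×10⁻³ m = 1.9307 mm
platinum: ΔL = 94.7×10⁻⁷ × 2.992 m × 151.12 = 4.2819×10⁻³ m = 4.2819 mm
difference = 4.2819 − 1.9307 = 2.3512 mm

2.35 mm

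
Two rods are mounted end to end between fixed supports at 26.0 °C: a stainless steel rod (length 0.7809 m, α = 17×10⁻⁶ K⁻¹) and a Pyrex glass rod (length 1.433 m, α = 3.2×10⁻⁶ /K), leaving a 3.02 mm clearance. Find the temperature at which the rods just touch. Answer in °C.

Gap closes when ΔL₁ + ΔL₂ = 3.02 mm = 3.02×10⁻³ m
(α₁L₁ + α₂L₂)ΔT = g
α₁L₁ + α₂L₂ = 17×10⁻⁶×0.7809 + 3.2×10⁻⁶×1.433 = 1.78609×10⁻⁵ m/K
ΔT = 3.02×10⁻³ / 1.78609×10⁻⁵ = 169.08 K
T = 26.0 + 169.08 = 195.08 °C

T = 195 °C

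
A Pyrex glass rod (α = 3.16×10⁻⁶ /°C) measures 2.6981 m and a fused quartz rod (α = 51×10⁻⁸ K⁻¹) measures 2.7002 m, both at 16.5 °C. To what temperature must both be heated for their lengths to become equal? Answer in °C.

T = 310.3 °C

Equal length when α₁L₁ΔT − α₂L₂ΔT = L₂ − L₁ = 2.10×10⁻³ m
α₁L₁ = 8.525996×10⁻⁶, α₂L₂ = 1.377102×10⁻⁶ → Δ(αL) = 7.148894×10⁻⁶ m/K
ΔT = 2.10×10⁻³ / 7.148894×10⁻⁶ = 293.752 K, so T = 16.5 + 293.752 = 310.252 °C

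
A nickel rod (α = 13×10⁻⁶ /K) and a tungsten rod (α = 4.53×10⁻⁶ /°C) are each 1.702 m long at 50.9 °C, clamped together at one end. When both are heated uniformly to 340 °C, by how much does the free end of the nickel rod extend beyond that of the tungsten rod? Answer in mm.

4.17 mm

ΔT = 289.1 K
nickel: ΔL = 13×10⁻⁶ × 1.702 m × 289.1 = 6.3966×10⁻³ m = 6.3966 mm
tungsten: ΔL = 4.53×10⁻⁶ × 1.702 m × 289.1 = 2.2290×10⁻³ m = 2.2290 mm
difference = 6.3966 − 2.2290 = 4.1676 mm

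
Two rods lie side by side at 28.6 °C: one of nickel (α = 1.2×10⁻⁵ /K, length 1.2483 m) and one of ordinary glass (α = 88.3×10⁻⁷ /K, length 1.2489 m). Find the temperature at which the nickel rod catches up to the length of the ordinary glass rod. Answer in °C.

T = 180.4 °C

Equal length when α₁L₁ΔT − α₂L₂ΔT = L₂ − L₁ = 6.00×10⁻⁴ m
α₁L₁ = 1.49796×10⁻⁵, α₂L₂ = 1.1027787×10⁻⁵ → Δ(αL) = 3.951813×10⁻⁶ m/K
ΔT = 6.00×10⁻⁴ / 3.951813×10⁻⁶ = 151.829 K, so T = 28.6 + 151.829 = 180.429 °C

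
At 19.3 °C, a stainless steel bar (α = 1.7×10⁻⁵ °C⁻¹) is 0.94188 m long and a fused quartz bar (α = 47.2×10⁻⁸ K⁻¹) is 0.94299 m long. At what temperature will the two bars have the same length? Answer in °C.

L₁(1 + α₁ΔT) = L₂(1 + α₂ΔT) ⇒ ΔT = (L₂ − L₁)/(α₁L₁ − α₂L₂)
L₂ − L₁ = 0.94299 − 0.94188 = 1.11×10⁻³ m
α₁L₁ − α₂L₂ = 1.7×10⁻⁵×0.94188 − 47.2×10⁻⁸×0.94299 = 1.556686872×10⁻⁵ m/K
ΔT = 1.11×10⁻³ / 1.556686872×10⁻⁵ = 71.3053 K
T = 19.3 + 71.3053 = 90.6053 °C

T = 90.61 °C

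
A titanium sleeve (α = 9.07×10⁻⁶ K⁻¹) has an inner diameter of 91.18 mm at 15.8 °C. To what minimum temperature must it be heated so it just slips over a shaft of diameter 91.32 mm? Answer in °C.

Required Δd = 91.32 − 91.18 = 0.14 mm
Δd = αd₀ΔT ⇒ ΔT = Δd/(αd₀) = 0.14 / (9.07×10⁻⁶ × 91.18) = 169.29 K
T_min = 15.8 + 169.29 = 185.09 °C

T = 185 °C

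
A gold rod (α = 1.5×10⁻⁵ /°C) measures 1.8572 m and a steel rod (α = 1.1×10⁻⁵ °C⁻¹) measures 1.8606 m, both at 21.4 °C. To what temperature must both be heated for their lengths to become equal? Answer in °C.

Equal length when α₁L₁ΔT − α₂L₂ΔT = L₂ − L₁ = 3.40×10⁻³ m
α₁L₁ = 2.7858×10⁻⁵, α₂L₂ = 2.04666×10⁻⁵ → Δ(αL) = 7.3914×10⁻⁶ m/K
ΔT = 3.40×10⁻³ / 7.3914×10⁻⁶ = 459.994 K, so T = 21.4 + 459.994 = 481.394 °C

T = 481.4 °C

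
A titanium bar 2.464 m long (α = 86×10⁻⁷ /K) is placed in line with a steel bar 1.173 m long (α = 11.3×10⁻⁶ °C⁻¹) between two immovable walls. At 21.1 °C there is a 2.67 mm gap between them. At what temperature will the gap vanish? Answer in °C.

T = 98.6 °C

Gap closes when ΔL₁ + ΔL₂ = 2.67 mm = 2.67×10⁻³ m
(α₁L₁ + α₂L₂)ΔT = g
α₁L₁ + α₂L₂ = 86×10⁻⁷×2.464 + 11.3×10⁻⁶×1.173 = 3.44453×10⁻⁵ m/K
ΔT = 2.67×10⁻³ / 3.44453×10⁻⁵ = 77.514 K
T = 21.1 + 77.514 = 98.614 °C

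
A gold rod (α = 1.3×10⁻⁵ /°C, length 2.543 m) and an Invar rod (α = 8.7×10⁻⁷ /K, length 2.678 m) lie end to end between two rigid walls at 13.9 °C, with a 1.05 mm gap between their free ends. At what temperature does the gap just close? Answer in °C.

T = 43.6 °C

α₁L₁ = 3.3059×10⁻⁵ m/K, α₂L₂ = 2.32986×10⁻⁶ m/K → total 3.538886×10⁻⁵ m/K
ΔT = g/(α₁L₁+α₂L₂) = 1.05×10⁻³ / 3.538886×10⁻⁵ = 29.670 K
T = 13.9 + 29.670 = 43.570 °C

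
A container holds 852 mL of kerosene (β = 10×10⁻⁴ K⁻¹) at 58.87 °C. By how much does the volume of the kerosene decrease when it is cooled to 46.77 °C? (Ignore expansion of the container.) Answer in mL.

ΔV = 10.3 mL

|ΔT| = |46.77 − 58.87| = 12.10 K
ΔV = βV₀ΔT = (10×10⁻⁴)(852)(12.10) = 10.3 mL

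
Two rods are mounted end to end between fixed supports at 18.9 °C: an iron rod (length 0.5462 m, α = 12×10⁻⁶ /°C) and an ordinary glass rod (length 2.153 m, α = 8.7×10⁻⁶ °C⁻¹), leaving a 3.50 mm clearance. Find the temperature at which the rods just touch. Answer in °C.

T = 157 °C

α₁L₁ = 6.5544×10⁻⁶ m/K, α₂L₂ = 1.87311×10⁻⁵ m/K → total 2.52855×10⁻⁵ m/K
ΔT = g/(α₁L₁+α₂L₂) = 3.50×10⁻³ / 2.52855×10⁻⁵ = 138.42 K
T = 18.9 + 138.42 = 157.32 °C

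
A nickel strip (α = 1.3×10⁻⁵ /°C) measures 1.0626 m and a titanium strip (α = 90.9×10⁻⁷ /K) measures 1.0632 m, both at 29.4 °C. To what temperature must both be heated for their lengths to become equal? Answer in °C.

Equal length when α₁L₁ΔT − α₂L₂ΔT = L₂ − L₁ = 6.00×10⁻⁴ m
α₁L₁ = 1.38138×10⁻⁵, α₂L₂ = 9.664488×10⁻⁶ → Δ(αL) = 4.149312×10⁻⁶ m/K
ΔT = 6.00×10⁻⁴ / 4.149312×10⁻⁶ = 144.602 K, so T = 29.4 + 144.602 = 174.002 °C

T = 174.0 °C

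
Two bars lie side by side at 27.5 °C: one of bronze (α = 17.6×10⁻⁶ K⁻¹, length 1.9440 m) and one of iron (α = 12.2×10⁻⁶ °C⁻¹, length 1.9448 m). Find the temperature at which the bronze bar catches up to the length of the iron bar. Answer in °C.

Equal length when α₁L₁ΔT − α₂L₂ΔT = L₂ − L₁ = 8.00×10⁻⁴ m
α₁L₁ = 3.42144×10⁻⁵, α₂L₂ = 2.372656×10⁻⁵ → Δ(αL) = 1.048784×10⁻⁵ m/K
ΔT = 8.00×10⁻⁴ / 1.048784×10⁻⁵ = 76.279 K, so T = 27.5 + 76.279 = 103.779 °C

T = 103.8 °C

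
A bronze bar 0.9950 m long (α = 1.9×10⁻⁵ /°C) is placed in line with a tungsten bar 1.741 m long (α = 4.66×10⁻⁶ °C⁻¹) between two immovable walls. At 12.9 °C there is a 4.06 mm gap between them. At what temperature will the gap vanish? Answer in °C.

Gap closes when ΔL₁ + ΔL₂ = 4.06 mm = 4.06×10⁻³ m
(α₁L₁ + α₂L₂)ΔT = g
α₁L₁ + α₂L₂ = 1.9×10⁻⁵×0.9950 + 4.66×10⁻⁶×1.741 = 2.701806×10⁻⁵ m/K
ΔT = 4.06×10⁻³ / 2.701806×10⁻⁵ = 150.27 K
T = 12.9 + 150.27 = 163.17 °C

T = 163 °C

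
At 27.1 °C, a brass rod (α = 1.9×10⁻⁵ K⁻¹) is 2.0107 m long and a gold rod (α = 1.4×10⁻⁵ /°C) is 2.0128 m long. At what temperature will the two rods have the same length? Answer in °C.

Equal length when α₁L₁ΔT − α₂L₂ΔT = L₂ − L₁ = 2.10×10⁻³ m
α₁L₁ = 3.82033×10⁻⁵, α₂L₂ = 2.81792×10⁻⁵ → Δ(αL) = 1.00241×10⁻⁵ m/K
ΔT = 2.10×10⁻³ / 1.00241×10⁻⁵ = 209.495 K, so T = 27.1 + 209.495 = 236.595 °C

T = 236.6 °C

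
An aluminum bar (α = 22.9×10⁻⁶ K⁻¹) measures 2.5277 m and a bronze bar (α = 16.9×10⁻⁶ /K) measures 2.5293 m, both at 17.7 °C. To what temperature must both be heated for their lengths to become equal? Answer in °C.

Equal length when α₁L₁ΔT − α₂L₂ΔT = L₂ − L₁ = 1.60×10⁻³ m
α₁L₁ = 5.788433×10⁻⁵, α₂L₂ = 4.274517×10⁻⁵ → Δ(αL) = 1.513916×10⁻⁵ m/K
ΔT = 1.60×10⁻³ / 1.513916×10⁻⁵ = 105.686 K, so T = 17.7 + 105.686 = 123.386 °C

T = 123.4 °C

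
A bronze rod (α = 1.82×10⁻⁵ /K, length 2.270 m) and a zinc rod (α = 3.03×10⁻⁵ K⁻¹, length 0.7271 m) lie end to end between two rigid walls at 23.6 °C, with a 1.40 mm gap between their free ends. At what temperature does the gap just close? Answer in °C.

Gap closes when ΔL₁ + ΔL₂ = 1.40 mm = 1.40×10⁻³ m
(α₁L₁ + α₂L₂)ΔT = g
α₁L₁ + α₂L₂ = 1.82×10⁻⁵×2.270 + 3.03×10⁻⁵×0.7271 = 6.334513×10⁻⁵ m/K
ΔT = 1.40×10⁻³ / 6.334513×10⁻⁵ = 22.101 K
T = 23.6 + 22.101 = 45.701 °C

T = 45.7 °C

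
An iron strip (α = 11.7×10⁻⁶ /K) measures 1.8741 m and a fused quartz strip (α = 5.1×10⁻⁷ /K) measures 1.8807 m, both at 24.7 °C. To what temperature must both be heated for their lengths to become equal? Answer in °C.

Equal length when α₁L₁ΔT − α₂L₂ΔT = L₂ − L₁ = 6.60×10⁻³ m
α₁L₁ = 2.192697×10⁻⁵, α₂L₂ = 9.59157×10⁻⁷ → Δ(αL) = 2.0967813×10⁻⁵ m/K
ΔT = 6.60×10⁻³ / 2.0967813×10⁻⁵ = 314.768 K, so T = 24.7 + 314.768 = 339.468 °C

T = 339.5 °C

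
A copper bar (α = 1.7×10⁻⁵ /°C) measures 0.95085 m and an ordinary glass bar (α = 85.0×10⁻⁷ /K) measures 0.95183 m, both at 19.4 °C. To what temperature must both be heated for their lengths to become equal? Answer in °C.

T = 140.8 °C

Equal length when α₁L₁ΔT − α₂L₂ΔT = L₂ − L₁ = 9.80×10⁻⁴ m
α₁L₁ = 1.616445×10⁻⁵, α₂L₂ = 8.090555×10⁻⁶ → Δ(αL) = 8.073895×10⁻⁶ m/K
ΔT = 9.80×10⁻⁴ / 8.073895×10⁻⁶ = 121.379 K, so T = 19.4 + 121.379 = 140.779 °C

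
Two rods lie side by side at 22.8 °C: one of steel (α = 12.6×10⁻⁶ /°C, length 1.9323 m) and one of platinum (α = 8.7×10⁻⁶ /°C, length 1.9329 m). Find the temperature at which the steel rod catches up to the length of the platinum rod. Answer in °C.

T = 102.5 °C

L₁(1 + α₁ΔT) = L₂(1 + α₂ΔT) ⇒ ΔT = (L₂ − L₁)/(α₁L₁ − α₂L₂)
L₂ − L₁ = 1.9329 − 1.9323 = 6.00×10⁻⁴ m
α₁L₁ − α₂L₂ = 12.6×10⁻⁶×1.9323 − 8.7×10⁻⁶×1.9329 = 7.53075×10⁻⁶ m/K
ΔT = 6.00×10⁻⁴ / 7.53075×10⁻⁶ = 79.673 K
T = 22.8 + 79.673 = 102.473 °C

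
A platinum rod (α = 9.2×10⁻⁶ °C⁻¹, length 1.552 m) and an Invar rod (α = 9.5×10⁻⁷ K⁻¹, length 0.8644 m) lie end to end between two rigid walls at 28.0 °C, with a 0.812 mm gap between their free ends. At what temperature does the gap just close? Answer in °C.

T = 81.8 °C

Gap closes when ΔL₁ + ΔL₂ = 0.812 mm = 8.12×10⁻⁴ m
(α₁L₁ + α₂L₂)ΔT = g
α₁L₁ + α₂L₂ = 9.2×10⁻⁶×1.552 + 9.5×10⁻⁷×0.8644 = 1.509958×10⁻⁵ m/K
ΔT = 8.12×10⁻⁴ / 1.509958×10⁻⁵ = 53.776 K
T = 28.0 + 53.776 = 81.776 °C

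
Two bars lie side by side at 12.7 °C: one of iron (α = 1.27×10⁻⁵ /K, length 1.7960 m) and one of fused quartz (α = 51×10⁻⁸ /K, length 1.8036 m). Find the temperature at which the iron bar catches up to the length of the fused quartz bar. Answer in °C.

L₁(1 + α₁ΔT) = L₂(1 + α₂ΔT) ⇒ ΔT = (L₂ − L₁)/(α₁L₁ − α₂L₂)
L₂ − L₁ = 1.8036 − 1.7960 = 7.60×10⁻³ m
α₁L₁ − α₂L₂ = 1.27×10⁻⁵×1.7960 − 51×10⁻⁸×1.8036 = 2.1889364×10⁻⁵ m/K
ΔT = 7.60×10⁻³ / 2.1889364×10⁻⁵ = 347.201 K
T = 12.7 + 347.201 = 359.901 °C

T = 359.9 °C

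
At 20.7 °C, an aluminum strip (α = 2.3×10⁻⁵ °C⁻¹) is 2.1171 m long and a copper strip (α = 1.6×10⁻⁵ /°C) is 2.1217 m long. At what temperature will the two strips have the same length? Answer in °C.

L₁(1 + α₁ΔT) = L₂(1 + α₂ΔT) ⇒ ΔT = (L₂ − L₁)/(α₁L₁ − α₂L₂)
L₂ − L₁ = 2.1217 − 2.1171 = 4.60×10⁻³ m
α₁L₁ − α₂L₂ = 2.3×10⁻⁵×2.1171 − 1.6×10⁻⁵×2.1217 = 1.47461×10⁻⁵ m/K
ΔT = 4.60×10⁻³ / 1.47461×10⁻⁵ = 311.947 K
T = 20.7 + 311.947 = 332.647 °C

T = 332.6 °C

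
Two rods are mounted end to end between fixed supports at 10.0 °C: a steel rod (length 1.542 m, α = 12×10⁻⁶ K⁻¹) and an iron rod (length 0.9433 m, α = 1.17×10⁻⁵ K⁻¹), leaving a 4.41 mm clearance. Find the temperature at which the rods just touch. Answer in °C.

T = 159 °C

Gap closes when ΔL₁ + ΔL₂ = 4.41 mm = 4.41×10⁻³ m
(α₁L₁ + α₂L₂)ΔT = g
α₁L₁ + α₂L₂ = 12×10⁻⁶×1.542 + 1.17×10⁻⁵×0.9433 = 2.954061×10⁻⁵ m/K
ΔT = 4.41×10⁻³ / 2.954061×10⁻⁵ = 149.29 K
T = 10.0 + 149.29 = 159.29 °C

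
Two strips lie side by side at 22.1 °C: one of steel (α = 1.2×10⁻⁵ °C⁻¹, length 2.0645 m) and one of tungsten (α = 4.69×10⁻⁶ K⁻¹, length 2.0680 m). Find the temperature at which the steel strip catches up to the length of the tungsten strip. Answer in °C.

Equal length when α₁L₁ΔT − α₂L₂ΔT = L₂ − L₁ = 3.50×10⁻³ m
α₁L₁ = 2.4774×10⁻⁵, α₂L₂ = 9.69892×10⁻⁶ → Δ(αL) = 1.507508×10⁻⁵ m/K
ΔT = 3.50×10⁻³ / 1.507508×10⁻⁵ = 232.171 K, so T = 22.1 + 232.171 = 254.271 °C

T = 254.3 °C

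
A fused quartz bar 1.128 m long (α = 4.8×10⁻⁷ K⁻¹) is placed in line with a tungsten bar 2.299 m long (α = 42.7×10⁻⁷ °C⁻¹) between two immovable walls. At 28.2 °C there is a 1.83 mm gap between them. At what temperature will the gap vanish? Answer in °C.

T = 205 °C

Gap closes when ΔL₁ + ΔL₂ = 1.83 mm = 1.83×10⁻³ m
(α₁L₁ + α₂L₂)ΔT = g
α₁L₁ + α₂L₂ = 4.8×10⁻⁷×1.128 + 42.7×10⁻⁷×2.299 = 1.035817×10⁻⁵ m/K
ΔT = 1.83×10⁻³ / 1.035817×10⁻⁵ = 176.67 K
T = 28.2 + 176.67 = 204.87 °C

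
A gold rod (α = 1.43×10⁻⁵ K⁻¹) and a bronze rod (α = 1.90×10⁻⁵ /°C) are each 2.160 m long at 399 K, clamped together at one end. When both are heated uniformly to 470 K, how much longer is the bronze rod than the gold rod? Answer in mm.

0.721 mm

ΔT = 71 K
gold: ΔL = 1.43×10⁻⁵ × 2.160 m × 71 = 2.1930×10⁻³ m = 2.1930 mm
bronze: ΔL = 1.90×10⁻⁵ × 2.160 m × 71 = 2.9138×10⁻³ m = 2.9138 mm
difference = 2.9138 − 2.1930 = 0.7208 mm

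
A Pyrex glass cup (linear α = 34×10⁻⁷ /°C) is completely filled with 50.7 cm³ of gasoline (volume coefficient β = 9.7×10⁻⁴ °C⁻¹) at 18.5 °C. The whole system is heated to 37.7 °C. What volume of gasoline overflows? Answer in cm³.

The cup also expands: β_container ≈ 3α = 1.02×10⁻⁵ /K
Net overflow = V₀(β_liq − 3α_cont)ΔT
β − 3α = 9.70×10⁻⁴ − 1.02×10⁻⁵ = 9.598×10⁻⁴ /K; ΔT = 19.2 K
ΔV = 50.7 × 9.598×10⁻⁴ × 19.2 = 0.934 cm³

0.934 cm³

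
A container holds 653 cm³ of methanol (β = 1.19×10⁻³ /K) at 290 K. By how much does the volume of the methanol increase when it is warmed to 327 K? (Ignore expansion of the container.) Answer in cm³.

|ΔT| = |327 − 290| = 37 K
ΔV = βV₀ΔT = (1.19×10⁻³)(653)(37) = 28.8 cm³

ΔV = 28.8 cm³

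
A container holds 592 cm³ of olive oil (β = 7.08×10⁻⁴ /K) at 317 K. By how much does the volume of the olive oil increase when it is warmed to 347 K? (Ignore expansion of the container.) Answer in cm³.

|ΔT| = |347 − 317| = 30 K
ΔV = βV₀ΔT = (7.08×10⁻⁴)(592)(30) = 12.6 cm³

ΔV = 12.6 cm³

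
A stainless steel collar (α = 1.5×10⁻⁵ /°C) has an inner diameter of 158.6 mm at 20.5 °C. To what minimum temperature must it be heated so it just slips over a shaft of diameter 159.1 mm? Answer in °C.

T = 231 °C

Required Δd = 159.1 − 158.6 = 0.5 mm
Δd = αd₀ΔT ⇒ ΔT = Δd/(αd₀) = 0.5 / (1.5×10⁻⁵ × 158.6) = 210.17 K
T_min = 20.5 + 210.17 = 230.67 °C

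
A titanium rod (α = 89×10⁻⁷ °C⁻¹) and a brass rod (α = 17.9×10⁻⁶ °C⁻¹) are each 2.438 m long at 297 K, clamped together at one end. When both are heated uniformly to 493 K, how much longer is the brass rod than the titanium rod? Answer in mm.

ΔT = 196 K
titanium: ΔL = 89×10⁻⁷ × 2.438 m × 196 = 4.2528×10⁻³ m = 4.2528 mm
brass: ΔL = 17.9×10⁻⁶ × 2.438 m × 196 = 8.5535×10⁻³ m = 8.5535 mm
difference = 8.5535 − 4.2528 = 4.3007 mm

4.30 mm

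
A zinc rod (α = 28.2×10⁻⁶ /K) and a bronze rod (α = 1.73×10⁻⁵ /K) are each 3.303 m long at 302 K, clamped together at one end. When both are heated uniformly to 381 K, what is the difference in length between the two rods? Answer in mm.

ΔT = 79 K
zinc: ΔL = 28.2×10⁻⁶ × 3.303 m × 79 = 7.3584×10⁻³ m = 7.3584 mm
bronze: ΔL = 1.73×10⁻⁵ × 3.303 m × 79 = 4.5142×10⁻³ m = 4.5142 mm
difference = 7.3584 − 4.5142 = 2.8442 mm

2.84 mm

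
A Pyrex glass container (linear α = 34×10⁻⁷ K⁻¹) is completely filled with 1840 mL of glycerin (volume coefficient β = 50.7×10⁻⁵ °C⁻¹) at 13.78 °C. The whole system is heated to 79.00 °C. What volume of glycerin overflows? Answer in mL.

59.6 mL

The container also expands: β_container ≈ 3α = 1.02×10⁻⁵ /K
Net overflow = V₀(β_liq − 3α_cont)ΔT
β − 3α = 5.07×10⁻⁴ − 1.02×10⁻⁵ = 4.968×10⁻⁴ /K; ΔT = 65.22 K
ΔV = 1840 × 4.968×10⁻⁴ × 65.22 = 59.6 mL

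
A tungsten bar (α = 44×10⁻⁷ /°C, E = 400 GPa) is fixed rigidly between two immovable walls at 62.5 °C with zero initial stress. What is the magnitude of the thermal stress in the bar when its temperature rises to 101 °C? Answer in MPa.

σ = 67.8 MPa

Fully constrained: the free strain ε = αΔT is blocked, so σ = Eε = EαΔT.
|ΔT| = 38.5 K
σ = 400×10⁹ × 44×10⁻⁷ × 38.5 = 6.78×10⁷ Pa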